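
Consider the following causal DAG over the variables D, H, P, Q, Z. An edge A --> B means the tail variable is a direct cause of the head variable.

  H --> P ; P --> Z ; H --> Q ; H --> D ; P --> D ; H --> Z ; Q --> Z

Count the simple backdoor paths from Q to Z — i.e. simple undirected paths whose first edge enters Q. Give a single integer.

A backdoor path from Q to Z is any simple undirected path whose first edge points into Q (i.e. leaves Q via a parent).
Parents of Q: {H}.
Enumerating:
  P1: Q <- H -> P -> Z
  P2: Q <- H -> D <- P -> Z
  P3: Q <- H -> Z
That exhausts the simple backdoor paths. Count: 3.

3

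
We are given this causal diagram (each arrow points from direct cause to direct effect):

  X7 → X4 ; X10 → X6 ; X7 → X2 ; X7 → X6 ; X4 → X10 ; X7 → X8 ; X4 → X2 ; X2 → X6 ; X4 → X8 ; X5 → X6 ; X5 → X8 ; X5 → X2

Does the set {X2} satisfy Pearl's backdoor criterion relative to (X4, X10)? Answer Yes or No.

No

Backdoor paths from X4 to X10 (paths whose first edge points into X4):
  P1: X4 <- X7 -> X8 <- X5 -> X2 -> X6 <- X10
  P2: X4 <- X7 -> X8 <- X5 -> X6 <- X10
  P3: X4 <- X7 -> X2 <- X5 -> X6 <- X10
  P4: X4 <- X7 -> X2 -> X6 <- X10
  P5: X4 <- X7 -> X6 <- X10
Condition 1 (no descendant of X4 in the set): FAILS — X2 is a descendant of X4.
Condition 2 (every backdoor path blocked by {X2}):
  P1: blocked at collider X8 (neither it nor any descendant is in the conditioning set).
  P2: blocked at collider X8 (neither it nor any descendant is in the conditioning set).
  P3: blocked at collider X6 (neither it nor any descendant is in the conditioning set).
  P4: blocked at chain node X2 ∈ conditioning set.
  P5: blocked at collider X6 (neither it nor any descendant is in the conditioning set).
{X2} does not satisfy the backdoor criterion.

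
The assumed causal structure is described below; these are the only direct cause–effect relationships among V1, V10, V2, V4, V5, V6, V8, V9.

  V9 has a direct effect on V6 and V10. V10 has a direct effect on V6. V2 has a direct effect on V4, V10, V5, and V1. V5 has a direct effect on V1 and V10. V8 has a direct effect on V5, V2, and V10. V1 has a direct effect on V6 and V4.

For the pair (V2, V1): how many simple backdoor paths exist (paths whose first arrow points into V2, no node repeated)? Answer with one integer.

A backdoor path from V2 to V1 is any simple undirected path whose first edge points into V2 (i.e. leaves V2 via a parent).
Parents of V2: {V8}.
Enumerating:
  P1: V2 <- V8 -> V5 -> V1
  P2: V2 <- V8 -> V5 -> V10 <- V9 -> V6 <- V1
  P3: V2 <- V8 -> V5 -> V10 -> V6 <- V1
  P4: V2 <- V8 -> V10 <- V9 -> V6 <- V1
  P5: V2 <- V8 -> V10 <- V5 -> V1
  P6: V2 <- V8 -> V10 -> V6 <- V1
That exhausts the simple backdoor paths. Count: 6.

6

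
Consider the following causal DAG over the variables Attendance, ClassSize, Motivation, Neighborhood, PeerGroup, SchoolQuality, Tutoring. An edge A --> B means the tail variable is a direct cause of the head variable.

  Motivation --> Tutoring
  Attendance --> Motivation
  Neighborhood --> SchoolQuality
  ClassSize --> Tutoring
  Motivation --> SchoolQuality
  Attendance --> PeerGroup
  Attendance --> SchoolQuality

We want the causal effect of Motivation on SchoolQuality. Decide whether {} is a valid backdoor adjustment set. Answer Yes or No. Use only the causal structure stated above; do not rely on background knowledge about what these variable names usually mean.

Backdoor paths from Motivation to SchoolQuality (paths whose first edge points into Motivation):
  P1: Motivation <- Attendance -> SchoolQuality
Condition 1 (no descendant of Motivation in the set): holds — descendants of Motivation are {SchoolQuality, Tutoring}; none are in {}.
Condition 2 (every backdoor path blocked by {}):
  P1: open — no interior node is in the conditioning set.
{} does not satisfy the backdoor criterion.

No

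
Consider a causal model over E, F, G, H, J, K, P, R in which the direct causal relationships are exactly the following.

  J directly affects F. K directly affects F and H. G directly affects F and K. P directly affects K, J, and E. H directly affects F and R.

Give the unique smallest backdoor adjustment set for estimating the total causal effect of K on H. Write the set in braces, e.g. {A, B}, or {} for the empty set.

Variables eligible for adjustment (non-descendants of K, excluding K and H): {E, G, J, P}.
Backdoor paths from K to H:
  P1: K <- P -> J -> F <- H
  P2: K <- G -> F <- H
Each backdoor path contains an unconditioned collider, so every path is already blocked with the empty conditioning set:
  P1: blocked at collider F (neither it nor any descendant is in the conditioning set).
  P2: blocked at collider F (neither it nor any descendant is in the conditioning set).
The empty set is therefore the unique smallest valid set.

{}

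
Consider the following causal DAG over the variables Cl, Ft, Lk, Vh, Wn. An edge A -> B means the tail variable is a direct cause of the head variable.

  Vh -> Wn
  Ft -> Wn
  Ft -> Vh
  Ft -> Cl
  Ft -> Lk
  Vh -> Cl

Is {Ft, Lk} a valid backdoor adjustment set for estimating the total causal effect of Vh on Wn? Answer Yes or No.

Backdoor paths from Vh to Wn (paths whose first edge points into Vh):
  P1: Vh <- Ft -> Wn
Condition 1 (no descendant of Vh in the set): holds — descendants of Vh are {Cl, Wn}; none are in {Ft, Lk}.
Condition 2 (every backdoor path blocked by {Ft, Lk}):
  P1: blocked at fork node Ft ∈ conditioning set.
{Ft, Lk} satisfies the backdoor criterion.

Yes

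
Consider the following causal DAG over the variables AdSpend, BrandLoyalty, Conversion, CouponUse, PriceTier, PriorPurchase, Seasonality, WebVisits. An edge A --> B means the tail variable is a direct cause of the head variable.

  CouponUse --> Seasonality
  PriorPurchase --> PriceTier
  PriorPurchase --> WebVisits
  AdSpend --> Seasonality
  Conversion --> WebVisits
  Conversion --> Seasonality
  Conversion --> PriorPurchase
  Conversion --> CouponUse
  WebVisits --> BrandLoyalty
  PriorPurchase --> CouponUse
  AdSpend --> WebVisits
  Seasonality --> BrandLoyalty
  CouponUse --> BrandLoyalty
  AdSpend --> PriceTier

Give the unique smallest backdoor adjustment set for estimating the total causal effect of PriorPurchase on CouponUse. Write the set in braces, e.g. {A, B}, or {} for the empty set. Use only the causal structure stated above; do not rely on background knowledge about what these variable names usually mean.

{Conversion}

Variables eligible for adjustment (non-descendants of PriorPurchase, excluding PriorPurchase and CouponUse): {AdSpend, Conversion}.
Backdoor paths from PriorPurchase to CouponUse:
  P1: PriorPurchase <- Conversion -> CouponUse
  P2: PriorPurchase <- Conversion -> WebVisits <- AdSpend -> Seasonality <- CouponUse
  P3: PriorPurchase <- Conversion -> WebVisits <- AdSpend -> Seasonality -> BrandLoyalty <- CouponUse
  P4: PriorPurchase <- Conversion -> WebVisits -> BrandLoyalty <- CouponUse
  P5: PriorPurchase <- Conversion -> WebVisits -> BrandLoyalty <- Seasonality <- CouponUse
  P6: PriorPurchase <- Conversion -> Seasonality <- AdSpend -> WebVisits -> BrandLoyalty <- CouponUse
  P7: PriorPurchase <- Conversion -> Seasonality <- CouponUse
  P8: PriorPurchase <- Conversion -> Seasonality -> BrandLoyalty <- CouponUse
The empty set is not sufficient: P1 (PriorPurchase <- Conversion -> CouponUse) has no collider blocking it and no conditioned non-collider, so it is open.
Try {Conversion}:
  P1: blocked at fork node Conversion ∈ conditioning set.
  P2: blocked at fork node Conversion ∈ conditioning set.
  P3: blocked at fork node Conversion ∈ conditioning set.
  P4: blocked at fork node Conversion ∈ conditioning set.
  P5: blocked at fork node Conversion ∈ conditioning set.
  P6: blocked at fork node Conversion ∈ conditioning set.
  P7: blocked at fork node Conversion ∈ conditioning set.
  P8: blocked at fork node Conversion ∈ conditioning set.
{Conversion} contains no descendant of PriorPurchase and blocks every backdoor path.
No other singleton works — e.g. {AdSpend} leaves P1 open — so {Conversion} is the unique smallest valid adjustment set.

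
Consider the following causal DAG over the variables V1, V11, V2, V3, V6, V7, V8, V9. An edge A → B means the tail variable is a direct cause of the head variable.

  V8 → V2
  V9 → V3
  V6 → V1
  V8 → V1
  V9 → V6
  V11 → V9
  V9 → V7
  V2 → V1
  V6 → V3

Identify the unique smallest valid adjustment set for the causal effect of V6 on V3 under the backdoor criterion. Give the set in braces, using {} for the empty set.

{V9}

Variables eligible for adjustment (non-descendants of V6, excluding V6 and V3): {V11, V2, V7, V8, V9}.
Backdoor paths from V6 to V3:
  P1: V6 <- V9 -> V3
The empty set is not sufficient: P1 (V6 <- V9 -> V3) has no collider blocking it and no conditioned non-collider, so it is open.
Try {V9}:
  P1: blocked at fork node V9 ∈ conditioning set.
{V9} contains no descendant of V6 and blocks every backdoor path.
No other singleton works — e.g. {V11} leaves P1 open — so {V9} is the unique smallest valid adjustment set.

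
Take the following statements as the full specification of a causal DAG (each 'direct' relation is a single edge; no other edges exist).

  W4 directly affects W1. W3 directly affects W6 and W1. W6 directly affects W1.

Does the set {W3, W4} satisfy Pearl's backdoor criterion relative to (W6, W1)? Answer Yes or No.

Backdoor paths from W6 to W1 (paths whose first edge points into W6):
  P1: W6 <- W3 -> W1
Condition 1 (no descendant of W6 in the set): holds — descendants of W6 are {W1}; none are in {W3, W4}.
Condition 2 (every backdoor path blocked by {W3, W4}):
  P1: blocked at fork node W3 ∈ conditioning set.
{W3, W4} satisfies the backdoor criterion.

Yes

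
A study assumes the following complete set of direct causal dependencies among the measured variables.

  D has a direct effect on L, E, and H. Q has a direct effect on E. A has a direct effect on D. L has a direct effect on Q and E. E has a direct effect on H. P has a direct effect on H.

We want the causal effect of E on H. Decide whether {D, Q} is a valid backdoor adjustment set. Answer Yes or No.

Yes

Backdoor paths from E to H (paths whose first edge points into E):
  P1: E <- D -> H
  P2: E <- L <- D -> H
  P3: E <- Q <- L <- D -> H
Condition 1 (no descendant of E in the set): holds — descendants of E are {H}; none are in {D, Q}.
Condition 2 (every backdoor path blocked by {D, Q}):
  P1: blocked at fork node D ∈ conditioning set.
  P2: blocked at fork node D ∈ conditioning set.
  P3: blocked at chain node Q ∈ conditioning set.
{D, Q} satisfies the backdoor criterion.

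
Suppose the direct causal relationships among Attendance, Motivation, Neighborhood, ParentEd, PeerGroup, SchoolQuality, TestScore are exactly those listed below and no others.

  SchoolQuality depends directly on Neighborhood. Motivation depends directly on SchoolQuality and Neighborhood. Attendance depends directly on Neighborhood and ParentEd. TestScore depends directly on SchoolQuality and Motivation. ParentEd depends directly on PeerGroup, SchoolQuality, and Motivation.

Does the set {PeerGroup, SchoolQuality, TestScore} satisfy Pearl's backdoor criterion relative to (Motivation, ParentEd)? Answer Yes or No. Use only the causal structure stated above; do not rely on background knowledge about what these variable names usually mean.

Backdoor paths from Motivation to ParentEd (paths whose first edge points into Motivation):
  P1: Motivation <- Neighborhood -> SchoolQuality -> ParentEd
  P2: Motivation <- Neighborhood -> Attendance <- ParentEd
  P3: Motivation <- SchoolQuality <- Neighborhood -> Attendance <- ParentEd
  P4: Motivation <- SchoolQuality -> ParentEd
Condition 1 (no descendant of Motivation in the set): FAILS — TestScore is a descendant of Motivation.
Condition 2 (every backdoor path blocked by {PeerGroup, SchoolQuality, TestScore}):
  P1: blocked at chain node SchoolQuality ∈ conditioning set.
  P2: blocked at collider Attendance (neither it nor any descendant is in the conditioning set).
  P3: blocked at chain node SchoolQuality ∈ conditioning set.
  P4: blocked at fork node SchoolQuality ∈ conditioning set.
{PeerGroup, SchoolQuality, TestScore} does not satisfy the backdoor criterion.

No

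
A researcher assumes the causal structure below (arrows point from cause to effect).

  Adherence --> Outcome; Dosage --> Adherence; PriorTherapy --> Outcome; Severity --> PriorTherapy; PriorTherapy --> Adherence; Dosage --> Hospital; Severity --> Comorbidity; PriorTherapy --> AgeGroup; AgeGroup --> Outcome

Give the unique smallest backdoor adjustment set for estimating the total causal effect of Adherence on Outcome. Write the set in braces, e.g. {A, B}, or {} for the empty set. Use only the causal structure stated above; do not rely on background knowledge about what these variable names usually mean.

Variables eligible for adjustment (non-descendants of Adherence, excluding Adherence and Outcome): {AgeGroup, Comorbidity, Dosage, Hospital, PriorTherapy, Severity}.
Backdoor paths from Adherence to Outcome:
  P1: Adherence <- PriorTherapy -> AgeGroup -> Outcome
  P2: Adherence <- PriorTherapy -> Outcome
The empty set is not sufficient: P1 (Adherence <- PriorTherapy -> AgeGroup -> Outcome) has no collider blocking it and no conditioned non-collider, so it is open.
Try {PriorTherapy}:
  P1: blocked at fork node PriorTherapy ∈ conditioning set.
  P2: blocked at fork node PriorTherapy ∈ conditioning set.
{PriorTherapy} contains no descendant of Adherence and blocks every backdoor path.
No other singleton works — e.g. {Severity} leaves P1 open — so {PriorTherapy} is the unique smallest valid adjustment set.

{PriorTherapy}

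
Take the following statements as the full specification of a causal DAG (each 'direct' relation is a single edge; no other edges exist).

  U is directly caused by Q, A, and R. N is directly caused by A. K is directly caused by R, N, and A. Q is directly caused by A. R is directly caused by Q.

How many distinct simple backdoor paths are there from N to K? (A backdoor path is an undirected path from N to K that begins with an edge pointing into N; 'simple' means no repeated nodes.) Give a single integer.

A backdoor path from N to K is any simple undirected path whose first edge points into N (i.e. leaves N via a parent).
Parents of N: {A}.
Enumerating:
  P1: N <- A -> Q -> R -> K
  P2: N <- A -> Q -> U <- R -> K
  P3: N <- A -> K
  P4: N <- A -> U <- Q -> R -> K
  P5: N <- A -> U <- R -> K
That exhausts the simple backdoor paths. Count: 5.

5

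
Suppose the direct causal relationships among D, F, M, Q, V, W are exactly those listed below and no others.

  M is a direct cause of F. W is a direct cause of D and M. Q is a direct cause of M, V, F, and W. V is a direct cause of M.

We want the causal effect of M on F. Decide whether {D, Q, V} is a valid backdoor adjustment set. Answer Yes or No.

Backdoor paths from M to F (paths whose first edge points into M):
  P1: M <- Q -> F
  P2: M <- W <- Q -> F
  P3: M <- V <- Q -> F
Condition 1 (no descendant of M in the set): holds — descendants of M are {F}; none are in {D, Q, V}.
Condition 2 (every backdoor path blocked by {D, Q, V}):
  P1: blocked at fork node Q ∈ conditioning set.
  P2: blocked at fork node Q ∈ conditioning set.
  P3: blocked at chain node V ∈ conditioning set.
{D, Q, V} satisfies the backdoor criterion.

Yes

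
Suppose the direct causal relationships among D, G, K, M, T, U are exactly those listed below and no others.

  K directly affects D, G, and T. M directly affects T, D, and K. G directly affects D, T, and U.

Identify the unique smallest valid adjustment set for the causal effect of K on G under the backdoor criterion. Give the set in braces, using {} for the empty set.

Variables eligible for adjustment (non-descendants of K, excluding K and G): {M}.
Backdoor paths from K to G:
  P1: K <- M -> T <- G
  P2: K <- M -> D <- G
Each backdoor path contains an unconditioned collider, so every path is already blocked with the empty conditioning set:
  P1: blocked at collider T (neither it nor any descendant is in the conditioning set).
  P2: blocked at collider D (neither it nor any descendant is in the conditioning set).
The empty set is therefore the unique smallest valid set.

{}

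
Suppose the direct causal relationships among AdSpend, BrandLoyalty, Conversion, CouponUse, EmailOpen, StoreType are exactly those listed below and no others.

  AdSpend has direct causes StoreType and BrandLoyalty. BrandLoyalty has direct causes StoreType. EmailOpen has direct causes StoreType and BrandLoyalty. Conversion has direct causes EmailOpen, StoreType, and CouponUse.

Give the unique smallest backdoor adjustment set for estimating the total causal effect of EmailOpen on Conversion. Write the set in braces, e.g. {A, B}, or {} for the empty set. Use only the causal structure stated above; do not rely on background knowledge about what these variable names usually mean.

Variables eligible for adjustment (non-descendants of EmailOpen, excluding EmailOpen and Conversion): {AdSpend, BrandLoyalty, CouponUse, StoreType}.
Backdoor paths from EmailOpen to Conversion:
  P1: EmailOpen <- StoreType -> Conversion
  P2: EmailOpen <- BrandLoyalty <- StoreType -> Conversion
  P3: EmailOpen <- BrandLoyalty -> AdSpend <- StoreType -> Conversion
The empty set is not sufficient: P1 (EmailOpen <- StoreType -> Conversion) has no collider blocking it and no conditioned non-collider, so it is open.
Try {StoreType}:
  P1: blocked at fork node StoreType ∈ conditioning set.
  P2: blocked at fork node StoreType ∈ conditioning set.
  P3: blocked at collider AdSpend (neither it nor any descendant is in the conditioning set).
{StoreType} contains no descendant of EmailOpen and blocks every backdoor path.
No other singleton works — e.g. {BrandLoyalty} leaves P1 open — so {StoreType} is the unique smallest valid adjustment set.

{StoreType}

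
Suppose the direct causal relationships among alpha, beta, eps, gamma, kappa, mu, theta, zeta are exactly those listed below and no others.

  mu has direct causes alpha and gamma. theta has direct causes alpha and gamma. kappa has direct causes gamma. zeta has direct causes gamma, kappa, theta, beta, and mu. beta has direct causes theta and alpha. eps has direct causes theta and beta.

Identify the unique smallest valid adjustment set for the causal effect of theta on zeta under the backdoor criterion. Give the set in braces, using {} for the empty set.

Variables eligible for adjustment (non-descendants of theta, excluding theta and zeta): {alpha, gamma, kappa, mu}.
Backdoor paths from theta to zeta:
  P1: theta <- alpha -> mu <- gamma -> kappa -> zeta
  P2: theta <- alpha -> mu <- gamma -> zeta
  P3: theta <- alpha -> mu -> zeta
  P4: theta <- alpha -> beta -> zeta
  P5: theta <- gamma -> kappa -> zeta
  P6: theta <- gamma -> mu <- alpha -> beta -> zeta
  P7: theta <- gamma -> mu -> zeta
  P8: theta <- gamma -> zeta
The empty set is not sufficient: P3 (theta <- alpha -> mu -> zeta) has no collider blocking it and no conditioned non-collider, so it is open.
Try {alpha, gamma}:
  P1: blocked at fork node alpha ∈ conditioning set.
  P2: blocked at fork node alpha ∈ conditioning set.
  P3: blocked at fork node alpha ∈ conditioning set.
  P4: blocked at fork node alpha ∈ conditioning set.
  P5: blocked at fork node gamma ∈ conditioning set.
  P6: blocked at fork node gamma ∈ conditioning set.
  P7: blocked at fork node gamma ∈ conditioning set.
  P8: blocked at fork node gamma ∈ conditioning set.
{alpha, gamma} contains no descendant of theta and blocks every backdoor path.
Every element of {alpha, gamma} is needed (dropping alpha leaves P3 open; dropping gamma leaves P5 open), so no proper subset is valid.
Among all size-2 subsets of the eligible variables, only {alpha, gamma} blocks every backdoor path, so it is the unique smallest valid adjustment set.

{alpha, gamma}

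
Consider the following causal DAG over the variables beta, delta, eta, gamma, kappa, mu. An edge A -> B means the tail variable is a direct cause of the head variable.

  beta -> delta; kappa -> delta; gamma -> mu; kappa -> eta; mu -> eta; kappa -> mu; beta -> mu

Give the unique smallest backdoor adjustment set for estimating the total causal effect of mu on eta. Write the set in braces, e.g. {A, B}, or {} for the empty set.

{kappa}

Variables eligible for adjustment (non-descendants of mu, excluding mu and eta): {beta, delta, gamma, kappa}.
Backdoor paths from mu to eta:
  P1: mu <- kappa -> eta
  P2: mu <- beta -> delta <- kappa -> eta
The empty set is not sufficient: P1 (mu <- kappa -> eta) has no collider blocking it and no conditioned non-collider, so it is open.
Try {kappa}:
  P1: blocked at fork node kappa ∈ conditioning set.
  P2: blocked at collider delta (neither it nor any descendant is in the conditioning set).
{kappa} contains no descendant of mu and blocks every backdoor path.
No other singleton works — e.g. {beta} leaves P1 open — so {kappa} is the unique smallest valid adjustment set.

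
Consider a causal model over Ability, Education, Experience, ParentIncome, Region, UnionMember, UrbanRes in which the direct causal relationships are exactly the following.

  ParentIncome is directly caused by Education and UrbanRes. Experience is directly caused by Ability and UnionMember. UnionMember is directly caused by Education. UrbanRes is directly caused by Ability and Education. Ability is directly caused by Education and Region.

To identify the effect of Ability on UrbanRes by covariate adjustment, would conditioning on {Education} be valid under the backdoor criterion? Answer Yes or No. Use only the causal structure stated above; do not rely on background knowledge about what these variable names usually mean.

Yes

Backdoor paths from Ability to UrbanRes (paths whose first edge points into Ability):
  P1: Ability <- Education -> UrbanRes
  P2: Ability <- Education -> ParentIncome <- UrbanRes
Condition 1 (no descendant of Ability in the set): holds — descendants of Ability are {Experience, ParentIncome, UrbanRes}; none are in {Education}.
Condition 2 (every backdoor path blocked by {Education}):
  P1: blocked at fork node Education ∈ conditioning set.
  P2: blocked at fork node Education ∈ conditioning set.
{Education} satisfies the backdoor criterion.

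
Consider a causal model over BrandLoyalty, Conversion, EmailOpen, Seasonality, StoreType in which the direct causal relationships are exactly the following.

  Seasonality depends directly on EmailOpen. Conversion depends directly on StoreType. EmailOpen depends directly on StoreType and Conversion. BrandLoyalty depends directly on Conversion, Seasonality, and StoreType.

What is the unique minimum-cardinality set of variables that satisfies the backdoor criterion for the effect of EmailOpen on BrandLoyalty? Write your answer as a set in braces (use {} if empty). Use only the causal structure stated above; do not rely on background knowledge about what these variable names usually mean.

Variables eligible for adjustment (non-descendants of EmailOpen, excluding EmailOpen and BrandLoyalty): {Conversion, StoreType}.
Backdoor paths from EmailOpen to BrandLoyalty:
  P1: EmailOpen <- StoreType -> Conversion -> BrandLoyalty
  P2: EmailOpen <- StoreType -> BrandLoyalty
  P3: EmailOpen <- Conversion <- StoreType -> BrandLoyalty
  P4: EmailOpen <- Conversion -> BrandLoyalty
The empty set is not sufficient: P1 (EmailOpen <- StoreType -> Conversion -> BrandLoyalty) has no collider blocking it and no conditioned non-collider, so it is open.
Try {Conversion, StoreType}:
  P1: blocked at fork node StoreType ∈ conditioning set.
  P2: blocked at fork node StoreType ∈ conditioning set.
  P3: blocked at chain node Conversion ∈ conditioning set.
  P4: blocked at fork node Conversion ∈ conditioning set.
{Conversion, StoreType} contains no descendant of EmailOpen and blocks every backdoor path.
Every element of {Conversion, StoreType} is needed (dropping Conversion leaves P4 open; dropping StoreType leaves P2 open), so no proper subset is valid.
Among all size-2 subsets of the eligible variables, only {Conversion, StoreType} blocks every backdoor path, so it is the unique smallest valid adjustment set.

{Conversion, StoreType}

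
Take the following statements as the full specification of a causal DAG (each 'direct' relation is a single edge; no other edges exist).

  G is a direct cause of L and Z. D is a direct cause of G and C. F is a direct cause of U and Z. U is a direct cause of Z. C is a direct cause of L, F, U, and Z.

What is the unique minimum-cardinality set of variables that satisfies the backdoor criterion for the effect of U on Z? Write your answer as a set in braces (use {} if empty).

Variables eligible for adjustment (non-descendants of U, excluding U and Z): {C, D, F, G, L}.
Backdoor paths from U to Z:
  P1: U <- C <- D -> G -> Z
  P2: U <- C -> F -> Z
  P3: U <- C -> L <- G -> Z
  P4: U <- C -> Z
  P5: U <- F <- C <- D -> G -> Z
  P6: U <- F <- C -> L <- G -> Z
  P7: U <- F <- C -> Z
  P8: U <- F -> Z
The empty set is not sufficient: P1 (U <- C <- D -> G -> Z) has no collider blocking it and no conditioned non-collider, so it is open.
Try {C, F}:
  P1: blocked at chain node C ∈ conditioning set.
  P2: blocked at fork node C ∈ conditioning set.
  P3: blocked at fork node C ∈ conditioning set.
  P4: blocked at fork node C ∈ conditioning set.
  P5: blocked at chain node F ∈ conditioning set.
  P6: blocked at chain node F ∈ conditioning set.
  P7: blocked at chain node F ∈ conditioning set.
  P8: blocked at fork node F ∈ conditioning set.
{C, F} contains no descendant of U and blocks every backdoor path.
Every element of {C, F} is needed (dropping C leaves P1 open; dropping F leaves P8 open), so no proper subset is valid.
Among all size-2 subsets of the eligible variables, only {C, F} blocks every backdoor path, so it is the unique smallest valid adjustment set.

{C, F}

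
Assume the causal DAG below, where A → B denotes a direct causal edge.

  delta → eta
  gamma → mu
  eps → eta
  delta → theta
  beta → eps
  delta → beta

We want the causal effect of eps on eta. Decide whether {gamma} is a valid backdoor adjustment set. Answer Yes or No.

No

Backdoor paths from eps to eta (paths whose first edge points into eps):
  P1: eps <- beta <- delta -> eta
Condition 1 (no descendant of eps in the set): holds — descendants of eps are {eta}; none are in {gamma}.
Condition 2 (every backdoor path blocked by {gamma}):
  P1: open — no interior node is in the conditioning set.
{gamma} does not satisfy the backdoor criterion.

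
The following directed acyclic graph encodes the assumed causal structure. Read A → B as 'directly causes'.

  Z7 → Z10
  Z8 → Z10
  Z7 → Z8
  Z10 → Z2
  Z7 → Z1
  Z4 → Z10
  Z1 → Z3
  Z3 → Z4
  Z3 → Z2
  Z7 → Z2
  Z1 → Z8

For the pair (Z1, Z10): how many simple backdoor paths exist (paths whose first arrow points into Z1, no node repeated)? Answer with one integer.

4

A backdoor path from Z1 to Z10 is any simple undirected path whose first edge points into Z1 (i.e. leaves Z1 via a parent).
Parents of Z1: {Z7}.
Enumerating:
  P1: Z1 <- Z7 -> Z8 -> Z10
  P2: Z1 <- Z7 -> Z10
  P3: Z1 <- Z7 -> Z2 <- Z3 -> Z4 -> Z10
  P4: Z1 <- Z7 -> Z2 <- Z10
That exhausts the simple backdoor paths. Count: 4.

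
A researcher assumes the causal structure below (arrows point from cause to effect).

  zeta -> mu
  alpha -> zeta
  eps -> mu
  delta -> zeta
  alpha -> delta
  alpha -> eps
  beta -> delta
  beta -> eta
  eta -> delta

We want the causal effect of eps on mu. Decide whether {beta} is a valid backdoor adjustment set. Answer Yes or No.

No

Backdoor paths from eps to mu (paths whose first edge points into eps):
  P1: eps <- alpha -> delta -> zeta -> mu
  P2: eps <- alpha -> zeta -> mu
Condition 1 (no descendant of eps in the set): holds — descendants of eps are {mu}; none are in {beta}.
Condition 2 (every backdoor path blocked by {beta}):
  P1: open — no interior node is in the conditioning set.
  P2: open — no interior node is in the conditioning set.
{beta} does not satisfy the backdoor criterion.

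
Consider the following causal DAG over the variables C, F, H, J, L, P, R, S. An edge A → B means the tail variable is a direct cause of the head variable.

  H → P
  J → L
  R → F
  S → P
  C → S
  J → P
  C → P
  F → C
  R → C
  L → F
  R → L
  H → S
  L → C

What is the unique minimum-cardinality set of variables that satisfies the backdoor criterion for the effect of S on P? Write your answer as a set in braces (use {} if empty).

Variables eligible for adjustment (non-descendants of S, excluding S and P): {C, F, H, J, L, R}.
Backdoor paths from S to P:
  P1: S <- H -> P
  P2: S <- C <- R -> L <- J -> P
  P3: S <- C <- R -> F <- L <- J -> P
  P4: S <- C <- L <- J -> P
  P5: S <- C <- F <- R -> L <- J -> P
  P6: S <- C <- F <- L <- J -> P
  P7: S <- C -> P
The empty set is not sufficient: P1 (S <- H -> P) has no collider blocking it and no conditioned non-collider, so it is open.
Try {C, H}:
  P1: blocked at fork node H ∈ conditioning set.
  P2: blocked at chain node C ∈ conditioning set.
  P3: blocked at chain node C ∈ conditioning set.
  P4: blocked at chain node C ∈ conditioning set.
  P5: blocked at chain node C ∈ conditioning set.
  P6: blocked at chain node C ∈ conditioning set.
  P7: blocked at fork node C ∈ conditioning set.
{C, H} contains no descendant of S and blocks every backdoor path.
Every element of {C, H} is needed (dropping C leaves P4 open; dropping H leaves P1 open), so no proper subset is valid.
Among all size-2 subsets of the eligible variables, only {C, H} blocks every backdoor path, so it is the unique smallest valid adjustment set.

{C, H}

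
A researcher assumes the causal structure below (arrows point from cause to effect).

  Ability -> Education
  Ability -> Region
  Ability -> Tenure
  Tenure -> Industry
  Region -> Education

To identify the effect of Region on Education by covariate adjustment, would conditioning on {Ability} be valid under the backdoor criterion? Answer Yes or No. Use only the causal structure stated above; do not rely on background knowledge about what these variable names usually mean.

Yes

Backdoor paths from Region to Education (paths whose first edge points into Region):
  P1: Region <- Ability -> Education
Condition 1 (no descendant of Region in the set): holds — descendants of Region are {Education}; none are in {Ability}.
Condition 2 (every backdoor path blocked by {Ability}):
  P1: blocked at fork node Ability ∈ conditioning set.
{Ability} satisfies the backdoor criterion.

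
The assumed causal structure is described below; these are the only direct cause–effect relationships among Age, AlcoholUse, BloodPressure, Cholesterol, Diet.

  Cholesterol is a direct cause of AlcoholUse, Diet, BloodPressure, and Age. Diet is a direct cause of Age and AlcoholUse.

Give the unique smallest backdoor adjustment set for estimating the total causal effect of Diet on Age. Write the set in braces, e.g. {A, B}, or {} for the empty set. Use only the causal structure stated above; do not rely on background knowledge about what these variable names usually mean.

{Cholesterol}

Variables eligible for adjustment (non-descendants of Diet, excluding Diet and Age): {BloodPressure, Cholesterol}.
Backdoor paths from Diet to Age:
  P1: Diet <- Cholesterol -> Age
The empty set is not sufficient: P1 (Diet <- Cholesterol -> Age) has no collider blocking it and no conditioned non-collider, so it is open.
Try {Cholesterol}:
  P1: blocked at fork node Cholesterol ∈ conditioning set.
{Cholesterol} contains no descendant of Diet and blocks every backdoor path.
No other singleton works — e.g. {BloodPressure} leaves P1 open — so {Cholesterol} is the unique smallest valid adjustment set.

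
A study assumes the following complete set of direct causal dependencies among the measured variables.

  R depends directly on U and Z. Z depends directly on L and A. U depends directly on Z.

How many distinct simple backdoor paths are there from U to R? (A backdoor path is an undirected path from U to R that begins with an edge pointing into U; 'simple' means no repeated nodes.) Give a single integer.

1

A backdoor path from U to R is any simple undirected path whose first edge points into U (i.e. leaves U via a parent).
Parents of U: {Z}.
Enumerating:
  P1: U <- Z -> R
That exhausts the simple backdoor paths. Count: 1.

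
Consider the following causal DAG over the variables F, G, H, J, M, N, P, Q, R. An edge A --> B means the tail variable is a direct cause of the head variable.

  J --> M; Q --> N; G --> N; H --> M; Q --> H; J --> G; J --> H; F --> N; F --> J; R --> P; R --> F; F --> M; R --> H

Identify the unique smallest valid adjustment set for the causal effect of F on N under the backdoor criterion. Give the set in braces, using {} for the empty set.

Variables eligible for adjustment (non-descendants of F, excluding F and N): {P, Q, R}.
Backdoor paths from F to N:
  P1: F <- R -> H <- Q -> N
  P2: F <- R -> H <- J -> G -> N
  P3: F <- R -> H -> M <- J -> G -> N
Each backdoor path contains an unconditioned collider, so every path is already blocked with the empty conditioning set:
  P1: blocked at collider H (neither it nor any descendant is in the conditioning set).
  P2: blocked at collider H (neither it nor any descendant is in the conditioning set).
  P3: blocked at collider M (neither it nor any descendant is in the conditioning set).
The empty set is therefore the unique smallest valid set.

{}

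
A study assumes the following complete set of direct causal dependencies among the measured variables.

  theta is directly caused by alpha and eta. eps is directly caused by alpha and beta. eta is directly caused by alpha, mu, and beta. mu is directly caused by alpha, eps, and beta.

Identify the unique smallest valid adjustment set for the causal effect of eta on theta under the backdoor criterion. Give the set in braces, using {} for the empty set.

{alpha}

Variables eligible for adjustment (non-descendants of eta, excluding eta and theta): {alpha, beta, eps, mu}.
Backdoor paths from eta to theta:
  P1: eta <- beta -> eps <- alpha -> theta
  P2: eta <- beta -> eps -> mu <- alpha -> theta
  P3: eta <- beta -> mu <- alpha -> theta
  P4: eta <- beta -> mu <- eps <- alpha -> theta
  P5: eta <- alpha -> theta
  P6: eta <- mu <- beta -> eps <- alpha -> theta
  P7: eta <- mu <- alpha -> theta
  P8: eta <- mu <- eps <- alpha -> theta
The empty set is not sufficient: P5 (eta <- alpha -> theta) has no collider blocking it and no conditioned non-collider, so it is open.
Try {alpha}:
  P1: blocked at collider eps (neither it nor any descendant is in the conditioning set).
  P2: blocked at collider mu (neither it nor any descendant is in the conditioning set).
  P3: blocked at collider mu (neither it nor any descendant is in the conditioning set).
  P4: blocked at collider mu (neither it nor any descendant is in the conditioning set).
  P5: blocked at fork node alpha ∈ conditioning set.
  P6: blocked at collider eps (neither it nor any descendant is in the conditioning set).
  P7: blocked at fork node alpha ∈ conditioning set.
  P8: blocked at fork node alpha ∈ conditioning set.
{alpha} contains no descendant of eta and blocks every backdoor path.
No other singleton works — e.g. {beta} leaves P5 open — so {alpha} is the unique smallest valid adjustment set.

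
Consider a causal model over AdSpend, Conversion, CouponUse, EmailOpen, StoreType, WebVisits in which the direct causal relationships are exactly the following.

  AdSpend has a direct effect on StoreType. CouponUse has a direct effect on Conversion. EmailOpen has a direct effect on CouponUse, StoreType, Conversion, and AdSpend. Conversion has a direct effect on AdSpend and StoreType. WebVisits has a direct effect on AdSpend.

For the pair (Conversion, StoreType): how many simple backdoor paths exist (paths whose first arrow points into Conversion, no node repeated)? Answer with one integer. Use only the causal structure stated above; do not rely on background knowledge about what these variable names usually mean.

A backdoor path from Conversion to StoreType is any simple undirected path whose first edge points into Conversion (i.e. leaves Conversion via a parent).
Parents of Conversion: {CouponUse, EmailOpen}.
Enumerating:
  P1: Conversion <- EmailOpen -> AdSpend -> StoreType
  P2: Conversion <- EmailOpen -> StoreType
  P3: Conversion <- CouponUse <- EmailOpen -> AdSpend -> StoreType
  P4: Conversion <- CouponUse <- EmailOpen -> StoreType
That exhausts the simple backdoor paths. Count: 4.

4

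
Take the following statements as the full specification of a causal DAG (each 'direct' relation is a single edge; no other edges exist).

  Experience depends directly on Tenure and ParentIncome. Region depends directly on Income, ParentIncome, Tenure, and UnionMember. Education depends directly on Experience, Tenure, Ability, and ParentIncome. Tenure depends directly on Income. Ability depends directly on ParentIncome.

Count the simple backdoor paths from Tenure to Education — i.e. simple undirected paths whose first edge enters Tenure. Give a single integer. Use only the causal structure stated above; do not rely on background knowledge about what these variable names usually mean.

3

A backdoor path from Tenure to Education is any simple undirected path whose first edge points into Tenure (i.e. leaves Tenure via a parent).
Parents of Tenure: {Income}.
Enumerating:
  P1: Tenure <- Income -> Region <- ParentIncome -> Ability -> Education
  P2: Tenure <- Income -> Region <- ParentIncome -> Experience -> Education
  P3: Tenure <- Income -> Region <- ParentIncome -> Education
That exhausts the simple backdoor paths. Count: 3.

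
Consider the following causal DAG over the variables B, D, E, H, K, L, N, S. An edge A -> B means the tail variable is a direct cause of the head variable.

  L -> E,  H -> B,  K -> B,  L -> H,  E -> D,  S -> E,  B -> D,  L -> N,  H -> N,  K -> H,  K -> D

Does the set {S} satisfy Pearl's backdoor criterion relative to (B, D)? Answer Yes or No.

No

Backdoor paths from B to D (paths whose first edge points into B):
  P1: B <- K -> H <- L -> E -> D
  P2: B <- K -> H -> N <- L -> E -> D
  P3: B <- K -> D
  P4: B <- H <- K -> D
  P5: B <- H <- L -> E -> D
  P6: B <- H -> N <- L -> E -> D
Condition 1 (no descendant of B in the set): holds — descendants of B are {D}; none are in {S}.
Condition 2 (every backdoor path blocked by {S}):
  P1: blocked at collider H (neither it nor any descendant is in the conditioning set).
  P2: blocked at collider N (neither it nor any descendant is in the conditioning set).
  P3: open — no interior node is in the conditioning set.
  P4: open — no interior node is in the conditioning set.
  P5: open — no interior node is in the conditioning set.
  P6: blocked at collider N (neither it nor any descendant is in the conditioning set).
{S} does not satisfy the backdoor criterion.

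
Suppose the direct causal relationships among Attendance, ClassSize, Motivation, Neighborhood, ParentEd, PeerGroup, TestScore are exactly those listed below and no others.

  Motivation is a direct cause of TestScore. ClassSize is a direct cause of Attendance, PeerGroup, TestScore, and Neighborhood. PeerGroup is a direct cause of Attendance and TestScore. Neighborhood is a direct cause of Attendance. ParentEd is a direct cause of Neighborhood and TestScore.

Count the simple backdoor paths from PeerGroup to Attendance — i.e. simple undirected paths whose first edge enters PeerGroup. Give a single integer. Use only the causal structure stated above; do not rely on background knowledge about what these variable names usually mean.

A backdoor path from PeerGroup to Attendance is any simple undirected path whose first edge points into PeerGroup (i.e. leaves PeerGroup via a parent).
Parents of PeerGroup: {ClassSize}.
Enumerating:
  P1: PeerGroup <- ClassSize -> TestScore <- ParentEd -> Neighborhood -> Attendance
  P2: PeerGroup <- ClassSize -> Neighborhood -> Attendance
  P3: PeerGroup <- ClassSize -> Attendance
That exhausts the simple backdoor paths. Count: 3.

3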